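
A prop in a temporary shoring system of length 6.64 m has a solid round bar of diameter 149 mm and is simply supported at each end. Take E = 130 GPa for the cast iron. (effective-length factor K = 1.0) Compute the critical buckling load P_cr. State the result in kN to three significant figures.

P_cr ≈ 704 kN

I = πd⁴/64 = π×149⁴/64 = 2.419×10^7 mm⁴
I = 2.419×10^7 mm⁴ = 2.419×10^-5 m⁴
Effective length L_e = K·L = 1 × 6.64 = 6.640 m
P_cr = π²EI / L_e² = π² × 130×10⁹ × 2.419×10^-5 / 6.640² = 7.041×10^5 N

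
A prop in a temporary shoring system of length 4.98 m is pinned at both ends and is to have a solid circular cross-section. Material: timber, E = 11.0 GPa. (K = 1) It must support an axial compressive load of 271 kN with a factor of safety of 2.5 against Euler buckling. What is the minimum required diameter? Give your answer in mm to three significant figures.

Required P_cr = n·P = 2.5 × 271 = 677.5 kN
L_e = K·L = 1 × 4.98 = 4.980 m
Required I = P_cr·L_e²/(π²E) = 6.775×10^5 × 4.980² / (π² × 1.10×10^10) = 1.548×10^-4 m⁴
I_req = 1.548×10^8 mm⁴
Solid circle: I = πd⁴/64  ⇒  d = (64I/π)^(1/4) = (64×1.548×10^8/π)^(1/4) = 237 mm

d ≈ 237 mm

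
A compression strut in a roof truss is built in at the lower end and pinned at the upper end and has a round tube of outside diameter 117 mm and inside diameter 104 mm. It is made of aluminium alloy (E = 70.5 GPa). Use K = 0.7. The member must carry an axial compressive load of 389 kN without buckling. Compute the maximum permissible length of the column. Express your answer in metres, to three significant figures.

L_max ≈ 3.55 m

d_o = 117 mm, d_i = 104 mm
I = π(d_o⁴ − d_i⁴)/64 = π(117⁴ − 104.0⁴)/64 = 3.456×10^6 mm⁴
I = 3.456×10^-6 m⁴
At the buckling limit P_cr = P = 3.890×10^5 N
From P_cr = π²EI/(K·L)²:  L = (1/K)·√(π²EI/P_cr) = (1/0.7)·√(π²×7.05×10^10×3.456×10^-6/3.890×10^5)
L = 3.55 m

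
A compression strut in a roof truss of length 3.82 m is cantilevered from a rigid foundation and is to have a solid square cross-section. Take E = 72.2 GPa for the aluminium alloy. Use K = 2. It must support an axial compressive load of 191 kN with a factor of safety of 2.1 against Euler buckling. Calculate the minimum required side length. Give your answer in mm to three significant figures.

a ≈ 141 mm

Required P_cr = n·P = 2.1 × 191 = 401.1 kN
L_e = K·L = 2 × 3.82 = 7.640 m
Required I = P_cr·L_e²/(π²E) = 4.011×10^5 × 7.640² / (π² × 7.22×10^10) = 3.286×10^-5 m⁴
I_req = 3.286×10^7 mm⁴
Solid square: I = a⁴/12  ⇒  a = (12I)^(1/4) = (12×3.286×10^7)^(1/4) = 141 mm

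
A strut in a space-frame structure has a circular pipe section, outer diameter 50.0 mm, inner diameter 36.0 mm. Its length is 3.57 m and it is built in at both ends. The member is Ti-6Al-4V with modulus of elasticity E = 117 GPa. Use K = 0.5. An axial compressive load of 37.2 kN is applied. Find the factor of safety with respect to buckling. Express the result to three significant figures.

d_o = 50.0 mm, d_i = 36.0 mm
I = π(d_o⁴ − d_i⁴)/64 = π(50.0⁴ − 36.00⁴)/64 = 2.243×10^5 mm⁴
I = 2.243×10^5 mm⁴ = 2.243×10^-7 m⁴
Effective length L_e = K·L = 0.5 × 3.57 = 1.785 m
P_cr = π²EI / L_e² = π² × 117×10⁹ × 2.243×10^-7 / 1.785² = 8.131×10^4 N
Factor of safety n = P_cr / P = 81.308 / 37.2 = 2.19

n ≈ 2.19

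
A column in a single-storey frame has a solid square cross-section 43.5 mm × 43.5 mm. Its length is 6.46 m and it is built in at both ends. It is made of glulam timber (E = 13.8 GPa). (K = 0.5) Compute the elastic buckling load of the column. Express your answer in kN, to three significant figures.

P_cr ≈ 3.90 kN

I = a⁴/12 = 43.5⁴/12 = 2.984×10^5 mm⁴
I = 2.984×10^5 mm⁴ = 2.984×10^-7 m⁴
Effective length L_e = K·L = 0.5 × 6.46 = 3.230 m
P_cr = π²EI / L_e² = π² × 13.8×10⁹ × 2.984×10^-7 / 3.230² = 3.895×10^3 N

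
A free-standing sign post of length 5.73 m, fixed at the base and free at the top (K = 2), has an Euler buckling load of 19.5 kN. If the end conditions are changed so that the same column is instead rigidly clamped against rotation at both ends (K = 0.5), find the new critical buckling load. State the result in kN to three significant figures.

P_cr ≈ 312 kN

P_cr ∝ 1/K², so P_cr,new = P_cr,old × (K_old/K_new)² = 19.5 × (2/0.5)²
= 19.5 × 16.00 = 312 kN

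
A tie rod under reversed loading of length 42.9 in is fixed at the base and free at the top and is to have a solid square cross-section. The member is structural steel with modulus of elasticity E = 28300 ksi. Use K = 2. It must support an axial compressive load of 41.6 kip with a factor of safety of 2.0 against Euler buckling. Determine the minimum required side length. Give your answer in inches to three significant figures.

a ≈ 2.26 in

Required P_cr = n·P = 2.0 × 41.6 = 83.20 kip
L_e = K·L = 2 × 42.9 = 85.80 in
Required I = P_cr·L_e²/(π²E) = 8.320×10^4 × 85.80² / (π² × 2.83×10^7) = 2.193 in⁴
Solid square: I = a⁴/12  ⇒  a = (12I)^(1/4) = (12×2.193)^(1/4) = 2.26 in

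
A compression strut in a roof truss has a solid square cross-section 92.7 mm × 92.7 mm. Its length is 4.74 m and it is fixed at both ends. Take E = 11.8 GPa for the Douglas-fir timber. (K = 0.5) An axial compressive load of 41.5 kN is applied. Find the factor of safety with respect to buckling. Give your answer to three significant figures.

n ≈ 3.07

I = a⁴/12 = 92.7⁴/12 = 6.154×10^6 mm⁴
I = 6.154×10^6 mm⁴ = 6.154×10^-6 m⁴
Effective length L_e = K·L = 0.5 × 4.74 = 2.370 m
P_cr = π²EI / L_e² = π² × 11.8×10⁹ × 6.154×10^-6 / 2.370² = 1.276×10^5 N
Factor of safety n = P_cr / P = 127.59 / 41.5 = 3.07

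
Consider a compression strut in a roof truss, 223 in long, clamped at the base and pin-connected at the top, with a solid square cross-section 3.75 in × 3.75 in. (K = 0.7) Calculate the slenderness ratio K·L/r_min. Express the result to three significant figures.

For a square r = a/√12 = 3.75/√12 = 1.083 in
L_e = K·L = 0.7 × 223 = 156.1 in
λ = L_e / r_min = 156.10 / 1.083 = 144

λ ≈ 144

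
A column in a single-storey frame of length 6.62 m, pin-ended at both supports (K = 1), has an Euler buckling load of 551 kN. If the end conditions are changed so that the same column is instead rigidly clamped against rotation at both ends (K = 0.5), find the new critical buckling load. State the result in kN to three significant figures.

P_cr ≈ 2200 kN

P_cr ∝ 1/K², so P_cr,new = P_cr,old × (K_old/K_new)² = 551 × (1/0.5)²
= 551 × 4.000 = 2200 kN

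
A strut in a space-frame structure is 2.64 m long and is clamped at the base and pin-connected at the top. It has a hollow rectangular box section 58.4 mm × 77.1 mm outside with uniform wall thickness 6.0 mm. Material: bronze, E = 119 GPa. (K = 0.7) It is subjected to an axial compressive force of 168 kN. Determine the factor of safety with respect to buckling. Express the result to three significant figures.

Inner dimensions: h_i = 77.1 − 2×6.0 = 65.10 mm, b_i = 58.4 − 2×6.0 = 46.40 mm
Weak-axis I_min = (h_o·b_o³ − h_i·b_i³)/12 with b_o = 58.4, b_i = 46.40 mm (shorter outer/inner sides).
I_min = (77.1×58.4³ − 65.10×46.40³)/12 = 7.378×10^5 mm⁴
I = 7.378×10^5 mm⁴ = 7.378×10^-7 m⁴
Effective length L_e = K·L = 0.7 × 2.64 = 1.848 m
P_cr = π²EI / L_e² = π² × 119×10⁹ × 7.378×10^-7 / 1.848² = 2.537×10^5 N
Factor of safety n = P_cr / P = 253.72 / 168 = 1.51

n ≈ 1.51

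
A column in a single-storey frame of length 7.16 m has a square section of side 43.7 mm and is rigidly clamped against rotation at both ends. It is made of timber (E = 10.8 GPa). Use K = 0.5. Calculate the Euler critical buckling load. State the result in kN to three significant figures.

P_cr ≈ 2.53 kN

I = a⁴/12 = 43.7⁴/12 = 3.039×10^5 mm⁴
I = 3.039×10^5 mm⁴ = 3.039×10^-7 m⁴
Effective length L_e = K·L = 0.5 × 7.16 = 3.580 m
P_cr = π²EI / L_e² = π² × 10.8×10⁹ × 3.039×10^-7 / 3.580² = 2.528×10^3 N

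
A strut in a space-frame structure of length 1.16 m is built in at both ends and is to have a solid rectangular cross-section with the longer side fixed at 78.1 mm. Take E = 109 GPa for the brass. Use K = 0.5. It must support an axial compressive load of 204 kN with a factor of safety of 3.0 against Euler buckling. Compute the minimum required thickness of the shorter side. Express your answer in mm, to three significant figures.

b ≈ 30.9 mm

Required P_cr = n·P = 3.0 × 204 = 612.0 kN
L_e = K·L = 0.5 × 1.16 = 0.5800 m
Required I = P_cr·L_e²/(π²E) = 6.120×10^5 × 0.5800² / (π² × 1.09×10^11) = 1.914×10^-7 m⁴
I_req = 1.914×10^5 mm⁴
Rectangle, weak axis: I_min = h·b³/12 with h = 78.1 mm fixed  ⇒  b = (12I/h)^(1/3) = 30.9 mm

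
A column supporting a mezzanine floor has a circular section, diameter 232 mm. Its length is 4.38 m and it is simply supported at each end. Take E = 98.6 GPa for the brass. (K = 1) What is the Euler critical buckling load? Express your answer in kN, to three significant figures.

I = πd⁴/64 = π×232⁴/64 = 1.422×10^8 mm⁴
I = 1.422×10^8 mm⁴ = 1.422×10^-4 m⁴
Effective length L_e = K·L = 1 × 4.38 = 4.380 m
P_cr = π²EI / L_e² = π² × 98.6×10⁹ × 1.422×10^-4 / 4.380² = 7.214×10^6 N

P_cr ≈ 7210 kN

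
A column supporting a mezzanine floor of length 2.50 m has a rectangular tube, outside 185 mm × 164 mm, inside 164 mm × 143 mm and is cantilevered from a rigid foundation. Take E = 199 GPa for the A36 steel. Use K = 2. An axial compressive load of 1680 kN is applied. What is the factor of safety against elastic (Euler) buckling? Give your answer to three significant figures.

Weak-axis I_min = (h_o·b_o³ − h_i·b_i³)/12 with b_o = 164, b_i = 143.0 mm (shorter outer/inner sides).
I_min = (185×164³ − 164.0×143.0³)/12 = 2.804×10^7 mm⁴
I = 2.804×10^7 mm⁴ = 2.804×10^-5 m⁴
Effective length L_e = K·L = 2 × 2.50 = 5.000 m
P_cr = π²EI / L_e² = π² × 199×10⁹ × 2.804×10^-5 / 5.000² = 2.203×10^6 N
Factor of safety n = P_cr / P = 2202.7 / 1680 = 1.31

n ≈ 1.31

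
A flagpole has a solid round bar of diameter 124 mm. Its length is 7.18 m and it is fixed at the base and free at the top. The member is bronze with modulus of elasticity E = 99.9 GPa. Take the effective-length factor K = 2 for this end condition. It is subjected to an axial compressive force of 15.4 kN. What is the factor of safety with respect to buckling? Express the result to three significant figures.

n ≈ 3.60

I = πd⁴/64 = π×124⁴/64 = 1.161×10^7 mm⁴
I = 1.161×10^7 mm⁴ = 1.161×10^-5 m⁴
Effective length L_e = K·L = 2 × 7.18 = 14.36 m
P_cr = π²EI / L_e² = π² × 99.9×10⁹ × 1.161×10^-5 / 14.36² = 5.549×10^4 N
Factor of safety n = P_cr / P = 55.490 / 15.4 = 3.60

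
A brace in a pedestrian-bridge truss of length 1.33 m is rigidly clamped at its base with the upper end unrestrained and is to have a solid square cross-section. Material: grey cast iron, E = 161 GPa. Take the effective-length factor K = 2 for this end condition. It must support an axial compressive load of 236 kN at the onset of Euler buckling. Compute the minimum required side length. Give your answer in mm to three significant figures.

a ≈ 59.6 mm

L_e = K·L = 2 × 1.33 = 2.660 m
Required I = P_cr·L_e²/(π²E) = 2.360×10^5 × 2.660² / (π² × 1.61×10^11) = 1.051×10^-6 m⁴
I_req = 1.051×10^6 mm⁴
Solid square: I = a⁴/12  ⇒  a = (12I)^(1/4) = (12×1.051×10^6)^(1/4) = 59.6 mm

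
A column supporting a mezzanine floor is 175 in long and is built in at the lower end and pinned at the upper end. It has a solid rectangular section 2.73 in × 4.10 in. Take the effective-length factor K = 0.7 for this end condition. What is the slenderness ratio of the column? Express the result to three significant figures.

λ ≈ 155

Buckling occurs about the weak axis: I_min = h·b³/12 with b = 2.73 in (the shorter side).
I_min = 4.10×2.73³/12 = 6.952 in⁴
A = 11.19 in²;  r_min = √(I/A) = √(6.952/11.19) = 0.7881 in
L_e = K·L = 0.7 × 175 = 122.5 in
λ = L_e / r_min = 122.50 / 0.7881 = 155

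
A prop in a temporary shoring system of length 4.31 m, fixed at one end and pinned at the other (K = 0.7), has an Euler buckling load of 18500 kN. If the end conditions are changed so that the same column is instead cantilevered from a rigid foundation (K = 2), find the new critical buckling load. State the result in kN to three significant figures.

P_cr ∝ 1/K², so P_cr,new = P_cr,old × (K_old/K_new)² = 18500 × (0.7/2)²
= 18500 × 0.1225 = 2270 kN

P_cr ≈ 2270 kN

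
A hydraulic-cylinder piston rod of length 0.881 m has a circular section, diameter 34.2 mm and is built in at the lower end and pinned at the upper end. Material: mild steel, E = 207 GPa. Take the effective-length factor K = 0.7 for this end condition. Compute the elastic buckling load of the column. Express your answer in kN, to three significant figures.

I = πd⁴/64 = π×34.2⁴/64 = 6.715×10^4 mm⁴
I = 6.715×10^4 mm⁴ = 6.715×10^-8 m⁴
Effective length L_e = K·L = 0.7 × 0.881 = 0.6167 m
P_cr = π²EI / L_e² = π² × 207×10⁹ × 6.715×10^-8 / 0.6167² = 3.607×10^5 N

P_cr ≈ 361 kN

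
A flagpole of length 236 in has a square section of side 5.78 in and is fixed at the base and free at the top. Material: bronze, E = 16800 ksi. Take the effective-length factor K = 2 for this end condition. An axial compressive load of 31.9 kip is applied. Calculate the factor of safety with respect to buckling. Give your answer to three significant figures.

I = a⁴/12 = 5.78⁴/12 = 93.01 in⁴
Effective length L_e = K·L = 2 × 236 = 472.0 in
P_cr = π²EI / L_e² = π² × 16800×10³ × 93.01 / 472.0² = 6.922×10^4 lb
Factor of safety n = P_cr / P = 69.224 / 31.9 = 2.17

n ≈ 2.17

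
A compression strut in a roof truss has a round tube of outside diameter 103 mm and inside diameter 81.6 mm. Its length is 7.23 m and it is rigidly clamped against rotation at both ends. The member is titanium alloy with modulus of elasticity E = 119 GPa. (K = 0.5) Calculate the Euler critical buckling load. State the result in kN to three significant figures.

d_o = 103 mm, d_i = 81.6 mm
I = π(d_o⁴ − d_i⁴)/64 = π(103⁴ − 81.60⁴)/64 = 3.348×10^6 mm⁴
I = 3.348×10^6 mm⁴ = 3.348×10^-6 m⁴
Effective length L_e = K·L = 0.5 × 7.23 = 3.615 m
P_cr = π²EI / L_e² = π² × 119×10⁹ × 3.348×10^-6 / 3.615² = 3.009×10^5 N

P_cr ≈ 301 kN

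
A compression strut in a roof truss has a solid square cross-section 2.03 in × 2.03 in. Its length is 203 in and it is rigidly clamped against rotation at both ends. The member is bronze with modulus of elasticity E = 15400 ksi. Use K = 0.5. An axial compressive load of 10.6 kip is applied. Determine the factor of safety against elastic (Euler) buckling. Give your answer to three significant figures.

n ≈ 1.97

I = a⁴/12 = 2.03⁴/12 = 1.415 in⁴
Effective length L_e = K·L = 0.5 × 203 = 101.5 in
P_cr = π²EI / L_e² = π² × 15400×10³ × 1.415 / 101.5² = 2.088×10^4 lb
Factor of safety n = P_cr / P = 20.878 / 10.6 = 1.97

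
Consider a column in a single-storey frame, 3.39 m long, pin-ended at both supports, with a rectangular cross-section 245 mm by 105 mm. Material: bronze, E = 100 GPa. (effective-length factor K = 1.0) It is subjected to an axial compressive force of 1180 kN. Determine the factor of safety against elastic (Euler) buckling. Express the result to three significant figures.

n ≈ 1.72

Buckling occurs about the weak axis: I_min = h·b³/12 with b = 105 mm (the shorter side).
I_min = 245×105³/12 = 2.363×10^7 mm⁴
I = 2.363×10^7 mm⁴ = 2.363×10^-5 m⁴
Effective length L_e = K·L = 1 × 3.39 = 3.390 m
P_cr = π²EI / L_e² = π² × 100×10⁹ × 2.363×10^-5 / 3.390² = 2.030×10^6 N
Factor of safety n = P_cr / P = 2029.8 / 1180 = 1.72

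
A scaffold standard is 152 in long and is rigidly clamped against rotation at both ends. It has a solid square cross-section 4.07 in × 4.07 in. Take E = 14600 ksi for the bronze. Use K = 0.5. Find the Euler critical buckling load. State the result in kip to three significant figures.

P_cr ≈ 570 kip

I = a⁴/12 = 4.07⁴/12 = 22.87 in⁴
Effective length L_e = K·L = 0.5 × 152 = 76.00 in
P_cr = π²EI / L_e² = π² × 14600×10³ × 22.87 / 76.00² = 5.705×10^5 lb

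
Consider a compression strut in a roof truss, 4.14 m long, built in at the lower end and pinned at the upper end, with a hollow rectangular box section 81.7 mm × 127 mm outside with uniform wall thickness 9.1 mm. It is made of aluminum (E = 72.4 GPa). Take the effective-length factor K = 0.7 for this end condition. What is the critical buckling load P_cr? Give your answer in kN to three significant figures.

Inner dimensions: h_i = 127 − 2×9.1 = 108.8 mm, b_i = 81.7 − 2×9.1 = 63.50 mm
Weak-axis I_min = (h_o·b_o³ − h_i·b_i³)/12 with b_o = 81.7, b_i = 63.50 mm (shorter outer/inner sides).
I_min = (127×81.7³ − 108.8×63.50³)/12 = 3.450×10^6 mm⁴
I = 3.450×10^6 mm⁴ = 3.450×10^-6 m⁴
Effective length L_e = K·L = 0.7 × 4.14 = 2.898 m
P_cr = π²EI / L_e² = π² × 72.4×10⁹ × 3.450×10^-6 / 2.898² = 2.935×10^5 N

P_cr ≈ 294 kN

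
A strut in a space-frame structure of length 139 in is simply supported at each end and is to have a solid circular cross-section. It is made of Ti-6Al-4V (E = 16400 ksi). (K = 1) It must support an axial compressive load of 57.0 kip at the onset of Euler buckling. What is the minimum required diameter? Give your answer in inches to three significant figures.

L_e = K·L = 1 × 139 = 139.0 in
Required I = P_cr·L_e²/(π²E) = 5.700×10^4 × 139.0² / (π² × 1.64×10^7) = 6.804 in⁴
Solid circle: I = πd⁴/64  ⇒  d = (64I/π)^(1/4) = (64×6.804/π)^(1/4) = 3.43 in

d ≈ 3.43 in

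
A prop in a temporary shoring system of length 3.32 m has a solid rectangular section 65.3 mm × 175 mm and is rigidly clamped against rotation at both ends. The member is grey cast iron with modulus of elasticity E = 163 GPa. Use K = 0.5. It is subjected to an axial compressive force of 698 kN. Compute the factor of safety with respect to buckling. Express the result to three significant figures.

n ≈ 3.40

Buckling occurs about the weak axis: I_min = h·b³/12 with b = 65.3 mm (the shorter side).
I_min = 175×65.3³/12 = 4.061×10^6 mm⁴
I = 4.061×10^6 mm⁴ = 4.061×10^-6 m⁴
Effective length L_e = K·L = 0.5 × 3.32 = 1.660 m
P_cr = π²EI / L_e² = π² × 163×10⁹ × 4.061×10^-6 / 1.660² = 2.371×10^6 N
Factor of safety n = P_cr / P = 2370.7 / 698 = 3.40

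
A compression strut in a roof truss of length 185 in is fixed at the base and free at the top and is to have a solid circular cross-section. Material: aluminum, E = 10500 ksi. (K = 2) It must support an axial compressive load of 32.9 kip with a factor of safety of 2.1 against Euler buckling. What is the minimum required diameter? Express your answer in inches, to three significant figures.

Required P_cr = n·P = 2.1 × 32.9 = 69.09 kip
L_e = K·L = 2 × 185 = 370.0 in
Required I = P_cr·L_e²/(π²E) = 6.909×10^4 × 370.0² / (π² × 1.05×10^7) = 91.27 in⁴
Solid circle: I = πd⁴/64  ⇒  d = (64I/π)^(1/4) = (64×91.27/π)^(1/4) = 6.57 in

d ≈ 6.57 in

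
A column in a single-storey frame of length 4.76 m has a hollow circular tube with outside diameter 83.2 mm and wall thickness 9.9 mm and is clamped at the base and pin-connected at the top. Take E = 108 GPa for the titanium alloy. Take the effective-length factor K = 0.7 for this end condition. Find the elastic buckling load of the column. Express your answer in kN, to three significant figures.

Inner diameter d_i = 83.2 − 2×9.9 = 63.40 mm
I = π(d_o⁴ − d_i⁴)/64 = π(83.2⁴ − 63.40⁴)/64 = 1.559×10^6 mm⁴
I = 1.559×10^6 mm⁴ = 1.559×10^-6 m⁴
Effective length L_e = K·L = 0.7 × 4.76 = 3.332 m
P_cr = π²EI / L_e² = π² × 108×10⁹ × 1.559×10^-6 / 3.332² = 1.497×10^5 N

P_cr ≈ 150 kN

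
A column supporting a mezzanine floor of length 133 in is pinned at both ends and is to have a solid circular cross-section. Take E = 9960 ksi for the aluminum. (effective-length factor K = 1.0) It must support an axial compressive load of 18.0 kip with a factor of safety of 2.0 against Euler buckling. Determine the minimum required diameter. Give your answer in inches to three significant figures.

d ≈ 3.39 in

Required P_cr = n·P = 2.0 × 18.0 = 36.00 kip
L_e = K·L = 1 × 133 = 133.0 in
Required I = P_cr·L_e²/(π²E) = 3.600×10^4 × 133.0² / (π² × 9.96×10^6) = 6.478 in⁴
Solid circle: I = πd⁴/64  ⇒  d = (64I/π)^(1/4) = (64×6.478/π)^(1/4) = 3.39 in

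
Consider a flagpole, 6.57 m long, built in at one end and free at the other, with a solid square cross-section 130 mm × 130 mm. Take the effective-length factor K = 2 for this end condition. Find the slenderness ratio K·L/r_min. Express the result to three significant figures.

λ ≈ 350

I = a⁴/12 = 130⁴/12 = 2.380×10^7 mm⁴
A = 1.690×10^4 mm²;  r_min = √(I/A) = √(2.380×10^7/1.690×10^4) = 37.53 mm
L_e = K·L = 2 × 6.57 m = 13.14 m = 13140 mm
λ = L_e / r_min = 13140 / 37.53 = 350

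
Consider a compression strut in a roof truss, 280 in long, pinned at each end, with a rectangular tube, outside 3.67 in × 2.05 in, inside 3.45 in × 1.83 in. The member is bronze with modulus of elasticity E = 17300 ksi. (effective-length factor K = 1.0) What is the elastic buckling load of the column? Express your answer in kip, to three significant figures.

Weak-axis I_min = (h_o·b_o³ − h_i·b_i³)/12 with b_o = 2.05, b_i = 1.830 in (shorter outer/inner sides).
I_min = (3.67×2.05³ − 3.450×1.830³)/12 = 0.8729 in⁴
Effective length L_e = K·L = 1 × 280 = 280.0 in
P_cr = π²EI / L_e² = π² × 17300×10³ × 0.8729 / 280.0² = 1.901×10^3 lb

P_cr ≈ 1.90 kip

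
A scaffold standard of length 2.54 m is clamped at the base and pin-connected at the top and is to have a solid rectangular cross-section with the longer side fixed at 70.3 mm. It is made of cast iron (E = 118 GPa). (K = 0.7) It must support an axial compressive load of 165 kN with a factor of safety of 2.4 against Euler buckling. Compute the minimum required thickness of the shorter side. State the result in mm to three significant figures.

b ≈ 56.8 mm

Required P_cr = n·P = 2.4 × 165 = 396.0 kN
L_e = K·L = 0.7 × 2.54 = 1.778 m
Required I = P_cr·L_e²/(π²E) = 3.960×10^5 × 1.778² / (π² × 1.18×10^11) = 1.075×10^-6 m⁴
I_req = 1.075×10^6 mm⁴
Rectangle, weak axis: I_min = h·b³/12 with h = 70.3 mm fixed  ⇒  b = (12I/h)^(1/3) = 56.8 mm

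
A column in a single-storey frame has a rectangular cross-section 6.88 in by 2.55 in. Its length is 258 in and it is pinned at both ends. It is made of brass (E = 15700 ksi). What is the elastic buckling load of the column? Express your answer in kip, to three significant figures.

Buckling occurs about the weak axis: I_min = h·b³/12 with b = 2.55 in (the shorter side).
I_min = 6.88×2.55³/12 = 9.507 in⁴
Effective length L_e = K·L = 1 × 258 = 258.0 in
P_cr = π²EI / L_e² = π² × 15700×10³ × 9.507 / 258.0² = 2.213×10^4 lb

P_cr ≈ 22.1 kip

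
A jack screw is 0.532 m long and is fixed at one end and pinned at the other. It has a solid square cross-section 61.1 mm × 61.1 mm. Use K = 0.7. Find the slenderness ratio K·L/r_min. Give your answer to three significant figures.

I = a⁴/12 = 61.1⁴/12 = 1.161×10^6 mm⁴
A = 3.733×10^3 mm²;  r_min = √(I/A) = √(1.161×10^6/3.733×10^3) = 17.64 mm
L_e = K·L = 0.7 × 0.532 m = 0.3724 m = 372.40 mm
λ = L_e / r_min = 372.40 / 17.64 = 21.1

λ ≈ 21.1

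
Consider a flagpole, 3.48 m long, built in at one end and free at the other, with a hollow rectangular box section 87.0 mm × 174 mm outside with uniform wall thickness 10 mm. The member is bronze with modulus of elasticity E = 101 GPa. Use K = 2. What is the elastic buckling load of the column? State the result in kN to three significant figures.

Inner dimensions: h_i = 174 − 2×10 = 154.0 mm, b_i = 87.0 − 2×10 = 67.00 mm
Weak-axis I_min = (h_o·b_o³ − h_i·b_i³)/12 with b_o = 87.0, b_i = 67.00 mm (shorter outer/inner sides).
I_min = (174×87.0³ − 154.0×67.00³)/12 = 5.689×10^6 mm⁴
I = 5.689×10^6 mm⁴ = 5.689×10^-6 m⁴
Effective length L_e = K·L = 2 × 3.48 = 6.960 m
P_cr = π²EI / L_e² = π² × 101×10⁹ × 5.689×10^-6 / 6.960² = 1.171×10^5 N

P_cr ≈ 117 kN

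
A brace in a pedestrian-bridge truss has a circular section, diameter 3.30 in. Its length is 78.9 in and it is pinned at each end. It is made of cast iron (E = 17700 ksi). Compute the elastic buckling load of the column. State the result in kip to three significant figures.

P_cr ≈ 163 kip

I = πd⁴/64 = π×3.30⁴/64 = 5.821 in⁴
Effective length L_e = K·L = 1 × 78.9 = 78.90 in
P_cr = π²EI / L_e² = π² × 17700×10³ × 5.821 / 78.90² = 1.634×10^5 lb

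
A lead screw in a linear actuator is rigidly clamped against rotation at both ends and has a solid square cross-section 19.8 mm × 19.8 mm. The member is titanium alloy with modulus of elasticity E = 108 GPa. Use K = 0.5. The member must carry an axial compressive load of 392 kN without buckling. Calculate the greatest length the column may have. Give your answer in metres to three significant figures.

I = a⁴/12 = 19.8⁴/12 = 1.281×10^4 mm⁴
I = 1.281×10^-8 m⁴
At the buckling limit P_cr = P = 3.920×10^5 N
From P_cr = π²EI/(K·L)²:  L = (1/K)·√(π²EI/P_cr) = (1/0.5)·√(π²×1.08×10^11×1.281×10^-8/3.920×10^5)
L = 0.373 m

L_max ≈ 0.373 m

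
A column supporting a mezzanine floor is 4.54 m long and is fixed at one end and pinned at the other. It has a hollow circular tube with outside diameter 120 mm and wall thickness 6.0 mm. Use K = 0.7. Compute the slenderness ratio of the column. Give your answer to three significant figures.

Inner diameter d_i = 120 − 2×6.0 = 108.0 mm
I = π(d_o⁴ − d_i⁴)/64 = π(120⁴ − 108.0⁴)/64 = 3.500×10^6 mm⁴
A = 2.149×10^3 mm²;  r_min = √(I/A) = √(3.500×10^6/2.149×10^3) = 40.36 mm
L_e = K·L = 0.7 × 4.54 m = 3.178 m = 3178.0 mm
λ = L_e / r_min = 3178.0 / 40.36 = 78.7

λ ≈ 78.7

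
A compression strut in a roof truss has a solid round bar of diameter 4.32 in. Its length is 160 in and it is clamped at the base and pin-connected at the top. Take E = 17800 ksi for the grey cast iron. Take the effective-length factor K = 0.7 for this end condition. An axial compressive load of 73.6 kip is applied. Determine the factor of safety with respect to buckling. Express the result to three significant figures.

I = πd⁴/64 = π×4.32⁴/64 = 17.10 in⁴
Effective length L_e = K·L = 0.7 × 160 = 112.0 in
P_cr = π²EI / L_e² = π² × 17800×10³ × 17.10 / 112.0² = 2.394×10^5 lb
Factor of safety n = P_cr / P = 239.44 / 73.6 = 3.25

n ≈ 3.25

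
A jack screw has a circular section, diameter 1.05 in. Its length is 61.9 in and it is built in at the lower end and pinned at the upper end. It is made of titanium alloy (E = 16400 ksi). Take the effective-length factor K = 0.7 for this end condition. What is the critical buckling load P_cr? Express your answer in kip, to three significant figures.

I = πd⁴/64 = π×1.05⁴/64 = 5.967×10^-2 in⁴
Effective length L_e = K·L = 0.7 × 61.9 = 43.33 in
P_cr = π²EI / L_e² = π² × 16400×10³ × 5.967×10^-2 / 43.33² = 5.144×10^3 lb

P_cr ≈ 5.14 kip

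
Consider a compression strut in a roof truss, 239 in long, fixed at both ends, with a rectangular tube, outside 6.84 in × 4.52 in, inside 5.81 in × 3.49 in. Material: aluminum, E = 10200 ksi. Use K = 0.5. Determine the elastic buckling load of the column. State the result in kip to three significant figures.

Weak-axis I_min = (h_o·b_o³ − h_i·b_i³)/12 with b_o = 4.52, b_i = 3.490 in (shorter outer/inner sides).
I_min = (6.84×4.52³ − 5.810×3.490³)/12 = 32.06 in⁴
Effective length L_e = K·L = 0.5 × 239 = 119.5 in
P_cr = π²EI / L_e² = π² × 10200×10³ × 32.06 / 119.5² = 2.260×10^5 lb

P_cr ≈ 226 kip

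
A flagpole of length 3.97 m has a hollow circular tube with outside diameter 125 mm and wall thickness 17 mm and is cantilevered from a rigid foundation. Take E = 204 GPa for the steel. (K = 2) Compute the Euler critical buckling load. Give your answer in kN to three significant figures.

P_cr ≈ 275 kN

Inner diameter d_i = 125 − 2×17 = 91.00 mm
I = π(d_o⁴ − d_i⁴)/64 = π(125⁴ − 91.00⁴)/64 = 8.618×10^6 mm⁴
I = 8.618×10^6 mm⁴ = 8.618×10^-6 m⁴
Effective length L_e = K·L = 2 × 3.97 = 7.940 m
P_cr = π²EI / L_e² = π² × 204×10⁹ × 8.618×10^-6 / 7.940² = 2.752×10^5 N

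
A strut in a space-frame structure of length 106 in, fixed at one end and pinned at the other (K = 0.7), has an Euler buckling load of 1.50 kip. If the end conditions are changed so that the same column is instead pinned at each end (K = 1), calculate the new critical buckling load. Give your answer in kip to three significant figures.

P_cr ∝ 1/K², so P_cr,new = P_cr,old × (K_old/K_new)² = 1.50 × (0.7/1)²
= 1.50 × 0.4900 = 0.735 kip

P_cr ≈ 0.735 kip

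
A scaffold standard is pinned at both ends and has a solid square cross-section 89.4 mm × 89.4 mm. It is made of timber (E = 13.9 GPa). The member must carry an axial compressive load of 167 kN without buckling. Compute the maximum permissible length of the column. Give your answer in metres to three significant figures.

L_max ≈ 2.09 m

I = a⁴/12 = 89.4⁴/12 = 5.323×10^6 mm⁴
I = 5.323×10^-6 m⁴
At the buckling limit P_cr = P = 1.670×10^5 N
From P_cr = π²EI/(K·L)²:  L = (1/K)·√(π²EI/P_cr) = (1/1)·√(π²×1.39×10^10×5.323×10^-6/1.670×10^5)
L = 2.09 m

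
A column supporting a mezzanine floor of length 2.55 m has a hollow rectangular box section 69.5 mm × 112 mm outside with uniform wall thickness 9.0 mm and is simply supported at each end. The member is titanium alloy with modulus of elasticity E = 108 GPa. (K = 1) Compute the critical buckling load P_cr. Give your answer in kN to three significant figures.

Inner dimensions: h_i = 112 − 2×9.0 = 94.00 mm, b_i = 69.5 − 2×9.0 = 51.50 mm
Weak-axis I_min = (h_o·b_o³ − h_i·b_i³)/12 with b_o = 69.5, b_i = 51.50 mm (shorter outer/inner sides).
I_min = (112×69.5³ − 94.00×51.50³)/12 = 2.063×10^6 mm⁴
I = 2.063×10^6 mm⁴ = 2.063×10^-6 m⁴
Effective length L_e = K·L = 1 × 2.55 = 2.550 m
P_cr = π²EI / L_e² = π² × 108×10⁹ × 2.063×10^-6 / 2.550² = 3.382×10^5 N

P_cr ≈ 338 kN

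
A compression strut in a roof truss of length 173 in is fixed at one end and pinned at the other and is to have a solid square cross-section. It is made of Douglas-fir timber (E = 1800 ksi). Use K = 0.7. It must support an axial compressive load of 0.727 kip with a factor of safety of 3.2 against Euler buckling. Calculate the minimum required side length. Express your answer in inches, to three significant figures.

a ≈ 2.19 in

Required P_cr = n·P = 3.2 × 0.727 = 2.326 kip
L_e = K·L = 0.7 × 173 = 121.1 in
Required I = P_cr·L_e²/(π²E) = 2.326×10^3 × 121.1² / (π² × 1.80×10^6) = 1.920 in⁴
Solid square: I = a⁴/12  ⇒  a = (12I)^(1/4) = (12×1.920)^(1/4) = 2.19 in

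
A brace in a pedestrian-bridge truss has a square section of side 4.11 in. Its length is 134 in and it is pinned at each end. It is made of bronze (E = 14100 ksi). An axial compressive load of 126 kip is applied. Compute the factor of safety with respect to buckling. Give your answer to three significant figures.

I = a⁴/12 = 4.11⁴/12 = 23.78 in⁴
Effective length L_e = K·L = 1 × 134 = 134.0 in
P_cr = π²EI / L_e² = π² × 14100×10³ × 23.78 / 134.0² = 1.843×10^5 lb
Factor of safety n = P_cr / P = 184.29 / 126 = 1.46

n ≈ 1.46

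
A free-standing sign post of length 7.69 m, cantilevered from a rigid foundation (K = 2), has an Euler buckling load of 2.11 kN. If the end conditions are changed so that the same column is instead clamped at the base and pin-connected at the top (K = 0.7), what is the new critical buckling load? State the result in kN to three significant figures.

P_cr ∝ 1/K², so P_cr,new = P_cr,old × (K_old/K_new)² = 2.11 × (2/0.7)²
= 2.11 × 8.163 = 17.2 kN

P_cr ≈ 17.2 kN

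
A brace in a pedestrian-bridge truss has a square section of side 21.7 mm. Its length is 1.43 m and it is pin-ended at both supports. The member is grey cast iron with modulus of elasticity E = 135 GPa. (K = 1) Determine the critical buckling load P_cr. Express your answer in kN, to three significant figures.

I = a⁴/12 = 21.7⁴/12 = 1.848×10^4 mm⁴
I = 1.848×10^4 mm⁴ = 1.848×10^-8 m⁴
Effective length L_e = K·L = 1 × 1.43 = 1.430 m
P_cr = π²EI / L_e² = π² × 135×10⁹ × 1.848×10^-8 / 1.430² = 1.204×10^4 N

P_cr ≈ 12.0 kN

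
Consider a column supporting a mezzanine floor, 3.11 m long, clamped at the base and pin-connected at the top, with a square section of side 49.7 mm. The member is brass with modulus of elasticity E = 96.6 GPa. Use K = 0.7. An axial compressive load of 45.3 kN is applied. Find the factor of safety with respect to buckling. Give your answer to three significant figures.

n ≈ 2.26

I = a⁴/12 = 49.7⁴/12 = 5.084×10^5 mm⁴
I = 5.084×10^5 mm⁴ = 5.084×10^-7 m⁴
Effective length L_e = K·L = 0.7 × 3.11 = 2.177 m
P_cr = π²EI / L_e² = π² × 96.6×10⁹ × 5.084×10^-7 / 2.177² = 1.023×10^5 N
Factor of safety n = P_cr / P = 102.28 / 45.3 = 2.26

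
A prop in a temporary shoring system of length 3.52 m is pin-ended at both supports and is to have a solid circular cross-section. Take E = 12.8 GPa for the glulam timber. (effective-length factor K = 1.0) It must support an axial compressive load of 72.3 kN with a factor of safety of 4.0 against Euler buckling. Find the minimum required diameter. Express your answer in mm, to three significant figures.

Required P_cr = n·P = 4.0 × 72.3 = 289.2 kN
L_e = K·L = 1 × 3.52 = 3.520 m
Required I = P_cr·L_e²/(π²E) = 2.892×10^5 × 3.520² / (π² × 1.28×10^10) = 2.836×10^-5 m⁴
I_req = 2.836×10^7 mm⁴
Solid circle: I = πd⁴/64  ⇒  d = (64I/π)^(1/4) = (64×2.836×10^7/π)^(1/4) = 155 mm

d ≈ 155 mm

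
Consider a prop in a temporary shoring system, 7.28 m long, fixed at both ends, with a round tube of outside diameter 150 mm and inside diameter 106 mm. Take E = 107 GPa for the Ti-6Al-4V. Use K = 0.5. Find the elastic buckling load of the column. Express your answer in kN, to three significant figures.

d_o = 150 mm, d_i = 106 mm
I = π(d_o⁴ − d_i⁴)/64 = π(150⁴ − 106.0⁴)/64 = 1.865×10^7 mm⁴
I = 1.865×10^7 mm⁴ = 1.865×10^-5 m⁴
Effective length L_e = K·L = 0.5 × 7.28 = 3.640 m
P_cr = π²EI / L_e² = π² × 107×10⁹ × 1.865×10^-5 / 3.640² = 1.487×10^6 N

P_cr ≈ 1490 kN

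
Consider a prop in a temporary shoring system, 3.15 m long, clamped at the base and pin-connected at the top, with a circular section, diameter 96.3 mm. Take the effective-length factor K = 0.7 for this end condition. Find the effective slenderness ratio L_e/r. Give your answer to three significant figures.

For a solid circle r = d/4 = 96.3/4 = 24.08 mm
L_e = K·L = 0.7 × 3.15 m = 2.205 m = 2205.0 mm
λ = L_e / r_min = 2205.0 / 24.08 = 91.6

λ ≈ 91.6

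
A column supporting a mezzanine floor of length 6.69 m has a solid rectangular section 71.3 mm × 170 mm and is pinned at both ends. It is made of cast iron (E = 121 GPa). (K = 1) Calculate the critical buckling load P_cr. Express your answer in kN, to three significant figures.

P_cr ≈ 137 kN

Buckling occurs about the weak axis: I_min = h·b³/12 with b = 71.3 mm (the shorter side).
I_min = 170×71.3³/12 = 5.135×10^6 mm⁴
I = 5.135×10^6 mm⁴ = 5.135×10^-6 m⁴
Effective length L_e = K·L = 1 × 6.69 = 6.690 m
P_cr = π²EI / L_e² = π² × 121×10⁹ × 5.135×10^-6 / 6.690² = 1.370×10^5 N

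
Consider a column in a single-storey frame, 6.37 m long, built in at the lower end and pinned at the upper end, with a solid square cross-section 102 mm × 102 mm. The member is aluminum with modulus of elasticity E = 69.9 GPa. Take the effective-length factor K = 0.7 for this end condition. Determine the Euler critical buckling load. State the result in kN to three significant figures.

I = a⁴/12 = 102⁴/12 = 9.020×10^6 mm⁴
I = 9.020×10^6 mm⁴ = 9.020×10^-6 m⁴
Effective length L_e = K·L = 0.7 × 6.37 = 4.459 m
P_cr = π²EI / L_e² = π² × 69.9×10⁹ × 9.020×10^-6 / 4.459² = 3.130×10^5 N

P_cr ≈ 313 kN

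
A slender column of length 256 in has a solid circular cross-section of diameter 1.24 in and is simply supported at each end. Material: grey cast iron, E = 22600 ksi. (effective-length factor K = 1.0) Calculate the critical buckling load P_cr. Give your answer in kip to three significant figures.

P_cr ≈ 0.395 kip

I = πd⁴/64 = π×1.24⁴/64 = 0.1161 in⁴
Effective length L_e = K·L = 1 × 256 = 256.0 in
P_cr = π²EI / L_e² = π² × 22600×10³ × 0.1161 / 256.0² = 395.0 lb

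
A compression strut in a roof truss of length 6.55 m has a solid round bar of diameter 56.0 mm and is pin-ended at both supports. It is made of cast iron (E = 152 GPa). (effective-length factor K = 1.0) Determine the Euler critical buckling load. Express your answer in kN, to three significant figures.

P_cr ≈ 16.9 kN

I = πd⁴/64 = π×56.0⁴/64 = 4.827×10^5 mm⁴
I = 4.827×10^5 mm⁴ = 4.827×10^-7 m⁴
Effective length L_e = K·L = 1 × 6.55 = 6.550 m
P_cr = π²EI / L_e² = π² × 152×10⁹ × 4.827×10^-7 / 6.550² = 1.688×10^4 N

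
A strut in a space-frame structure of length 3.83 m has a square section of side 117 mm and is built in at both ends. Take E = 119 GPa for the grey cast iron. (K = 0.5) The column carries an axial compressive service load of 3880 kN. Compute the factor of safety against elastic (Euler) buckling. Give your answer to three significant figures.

n ≈ 1.29

I = a⁴/12 = 117⁴/12 = 1.562×10^7 mm⁴
I = 1.562×10^7 mm⁴ = 1.562×10^-5 m⁴
Effective length L_e = K·L = 0.5 × 3.83 = 1.915 m
P_cr = π²EI / L_e² = π² × 119×10⁹ × 1.562×10^-5 / 1.915² = 5.001×10^6 N
Factor of safety n = P_cr / P = 5001.2 / 3880 = 1.29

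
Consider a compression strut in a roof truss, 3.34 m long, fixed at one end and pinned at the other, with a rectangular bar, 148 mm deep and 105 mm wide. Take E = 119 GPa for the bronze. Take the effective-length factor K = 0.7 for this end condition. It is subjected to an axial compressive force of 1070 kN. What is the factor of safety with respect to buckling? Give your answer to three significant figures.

Buckling occurs about the weak axis: I_min = h·b³/12 with b = 105 mm (the shorter side).
I_min = 148×105³/12 = 1.428×10^7 mm⁴
I = 1.428×10^7 mm⁴ = 1.428×10^-5 m⁴
Effective length L_e = K·L = 0.7 × 3.34 = 2.338 m
P_cr = π²EI / L_e² = π² × 119×10⁹ × 1.428×10^-5 / 2.338² = 3.068×10^6 N
Factor of safety n = P_cr / P = 3067.7 / 1070 = 2.87

n ≈ 2.87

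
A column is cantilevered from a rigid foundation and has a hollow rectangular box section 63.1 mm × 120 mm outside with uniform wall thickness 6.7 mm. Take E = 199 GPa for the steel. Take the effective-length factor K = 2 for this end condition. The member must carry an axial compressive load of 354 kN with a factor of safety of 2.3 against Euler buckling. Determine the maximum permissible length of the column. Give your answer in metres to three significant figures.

Inner dimensions: h_i = 120 − 2×6.7 = 106.6 mm, b_i = 63.1 − 2×6.7 = 49.70 mm
Weak-axis I_min = (h_o·b_o³ − h_i·b_i³)/12 with b_o = 63.1, b_i = 49.70 mm (shorter outer/inner sides).
I_min = (120×63.1³ − 106.6×49.70³)/12 = 1.422×10^6 mm⁴
I = 1.422×10^-6 m⁴
Required critical load P_cr = n·P = 2.3 × 354 = 814.2 kN = 8.142×10^5 N
From P_cr = π²EI/(K·L)²:  L = (1/K)·√(π²EI/P_cr) = (1/2)·√(π²×1.99×10^11×1.422×10^-6/8.142×10^5)
L = 0.926 m

L_max ≈ 0.926 m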